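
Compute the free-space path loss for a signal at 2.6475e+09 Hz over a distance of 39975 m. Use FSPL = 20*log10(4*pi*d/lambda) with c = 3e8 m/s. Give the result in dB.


lambda = c / f = 3.0000e+08 / 2.6475e+09 = 0.1133144 m
FSPL = 20 * log10(4*pi*39975/0.1133144) = 132.9 dB

132.9 dB


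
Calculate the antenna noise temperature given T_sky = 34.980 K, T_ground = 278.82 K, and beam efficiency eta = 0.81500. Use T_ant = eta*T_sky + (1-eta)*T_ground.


T_ant = 0.81500 * 34.980 + (1 - 0.81500) * 278.82 = 80.09 K

80.09 K


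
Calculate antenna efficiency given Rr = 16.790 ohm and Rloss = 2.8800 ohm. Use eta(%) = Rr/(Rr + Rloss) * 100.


eta = 16.790 / (16.790 + 2.8800) * 100 = 85.36%

85.36%


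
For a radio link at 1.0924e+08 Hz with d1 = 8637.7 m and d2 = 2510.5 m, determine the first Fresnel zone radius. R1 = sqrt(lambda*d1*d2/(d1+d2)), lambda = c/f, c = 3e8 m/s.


lambda = c / f = 3.0000e+08 / 1.0924e+08 = 2.746247 m
R1 = sqrt(2.746247 * 8637.7 * 2510.5 / (8637.7 + 2510.5)) = 73.09 m

73.09 m


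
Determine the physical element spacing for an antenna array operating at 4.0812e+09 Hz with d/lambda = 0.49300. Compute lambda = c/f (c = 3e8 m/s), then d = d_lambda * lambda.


lambda = c / f = 3.0000e+08 / 4.0812e+09 = 0.07350779 m
d = 0.49300 * 0.07350779 = 0.03624 m

0.03624 m


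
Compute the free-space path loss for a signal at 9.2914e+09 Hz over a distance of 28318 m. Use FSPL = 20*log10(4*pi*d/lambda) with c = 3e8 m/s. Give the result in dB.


lambda = c / f = 3.0000e+08 / 9.2914e+09 = 0.03228792 m
FSPL = 20 * log10(4*pi*28318/0.03228792) = 140.8 dB

140.8 dB


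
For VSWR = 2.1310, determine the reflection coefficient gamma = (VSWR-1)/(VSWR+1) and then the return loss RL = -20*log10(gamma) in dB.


gamma = (2.1310 - 1) / (2.1310 + 1) = 0.3612264
RL = -20 * log10(0.3612264) = 8.844 dB

8.844 dB


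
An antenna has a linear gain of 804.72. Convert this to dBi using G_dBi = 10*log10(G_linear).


G_dBi = 10 * log10(804.72) = 29.06 dBi

29.06 dBi


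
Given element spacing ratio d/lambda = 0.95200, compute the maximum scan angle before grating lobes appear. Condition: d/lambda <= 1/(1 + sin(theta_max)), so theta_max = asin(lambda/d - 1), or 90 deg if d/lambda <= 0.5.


lambda/d - 1 = 1/0.95200 - 1 = 0.05042017
theta_max = asin(0.05042017) = 2.890 deg

2.890 deg


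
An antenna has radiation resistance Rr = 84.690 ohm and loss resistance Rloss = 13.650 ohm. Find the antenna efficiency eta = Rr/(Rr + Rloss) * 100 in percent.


eta = 84.690 / (84.690 + 13.650) * 100 = 86.12%

86.12%


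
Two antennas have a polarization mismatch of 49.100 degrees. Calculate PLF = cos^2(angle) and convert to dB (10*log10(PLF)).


PLF_linear = cos^2(49.100 deg) = 0.4286855
PLF_dB = 10 * log10(0.4286855) = -3.679 dB

-3.679 dB


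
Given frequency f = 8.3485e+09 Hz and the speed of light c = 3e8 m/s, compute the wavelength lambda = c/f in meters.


lambda = c / f = 3.0000e+08 / 8.3485e+09 = 0.03593 m

0.03593 m


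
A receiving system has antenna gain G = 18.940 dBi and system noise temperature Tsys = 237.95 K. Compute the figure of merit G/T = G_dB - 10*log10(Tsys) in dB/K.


G/T = 18.940 - 10*log10(237.95) = 18.940 - 23.76486 = -4.825 dB/K

-4.825 dB/K


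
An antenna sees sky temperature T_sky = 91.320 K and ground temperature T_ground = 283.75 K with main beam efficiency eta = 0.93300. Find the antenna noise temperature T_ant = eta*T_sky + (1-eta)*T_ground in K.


T_ant = 0.93300 * 91.320 + (1 - 0.93300) * 283.75 = 104.2 K

104.2 K


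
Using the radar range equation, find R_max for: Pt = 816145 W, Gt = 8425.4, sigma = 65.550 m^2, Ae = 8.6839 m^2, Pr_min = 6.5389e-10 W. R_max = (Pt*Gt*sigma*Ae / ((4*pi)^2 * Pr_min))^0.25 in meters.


R^4 = 816145*8425.4*65.550*8.6839 / ((4*pi)^2 * 6.5389e-10) = 3.790713e+19
R_max = 3.790713e+19^0.25 = 78466 m

78466 m


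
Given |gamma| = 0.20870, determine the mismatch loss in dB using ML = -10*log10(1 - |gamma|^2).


ML = -10 * log10(1 - 0.20870^2) = -10 * log10(0.95644431) = 0.1934 dB

0.1934 dB


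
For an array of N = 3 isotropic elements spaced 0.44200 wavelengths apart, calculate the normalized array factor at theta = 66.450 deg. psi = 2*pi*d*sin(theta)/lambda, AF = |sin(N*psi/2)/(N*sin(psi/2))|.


psi = 2*pi*0.44200*sin(66.450 deg) = 2.545862 rad
AF = |sin(3*2.545862/2) / (3*sin(2.545862/2))| = 0.2185

0.2185


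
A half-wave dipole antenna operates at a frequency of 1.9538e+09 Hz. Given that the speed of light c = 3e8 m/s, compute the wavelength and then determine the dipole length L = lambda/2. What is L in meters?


lambda = c / f = 3.0000e+08 / 1.9538e+09 = 0.1535469 m
L = lambda / 2 = 0.1535469 / 2 = 0.07677 m

0.07677 m


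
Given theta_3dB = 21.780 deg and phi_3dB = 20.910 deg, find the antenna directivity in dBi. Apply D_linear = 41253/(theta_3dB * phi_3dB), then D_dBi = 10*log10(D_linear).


D_linear = 41253 / (21.780 * 20.910) = 90.58236
D_dBi = 10 * log10(90.58236) = 19.57 dBi

19.57 dBi


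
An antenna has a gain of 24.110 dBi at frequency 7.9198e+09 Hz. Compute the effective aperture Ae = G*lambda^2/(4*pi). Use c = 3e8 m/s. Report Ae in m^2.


lambda = c / f = 3.0000e+08 / 7.9198e+09 = 0.03787974 m
G_linear = 10^(24.110/10) = 257.6321
Ae = G_linear * lambda^2 / (4*pi) = 257.6321 * 0.03787974^2 / (4*pi) = 0.02942 m^2

0.02942 m^2


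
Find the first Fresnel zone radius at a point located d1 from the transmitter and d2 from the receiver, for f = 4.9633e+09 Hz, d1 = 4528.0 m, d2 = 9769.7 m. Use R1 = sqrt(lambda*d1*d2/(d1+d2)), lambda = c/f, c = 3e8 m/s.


lambda = c / f = 3.0000e+08 / 4.9633e+09 = 0.06044366 m
R1 = sqrt(0.06044366 * 4528.0 * 9769.7 / (4528.0 + 9769.7)) = 13.68 m

13.68 m


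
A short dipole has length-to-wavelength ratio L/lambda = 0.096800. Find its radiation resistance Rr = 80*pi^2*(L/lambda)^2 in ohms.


Rr = 80 * pi^2 * (0.096800)^2 = 80 * 9.869604 * 9.370240e-03 = 7.398 ohm

7.398 ohm


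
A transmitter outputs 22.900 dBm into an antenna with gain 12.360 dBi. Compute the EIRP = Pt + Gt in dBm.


EIRP = Pt + Gt = 22.900 + 12.360 = 35.26 dBm

35.26 dBm


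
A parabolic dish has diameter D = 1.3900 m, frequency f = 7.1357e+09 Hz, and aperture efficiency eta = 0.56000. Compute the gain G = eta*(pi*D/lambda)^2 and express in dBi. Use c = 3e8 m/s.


lambda = c / f = 3.0000e+08 / 7.1357e+09 = 0.04204213 m
G_linear = 0.56000 * (pi * 1.3900 / 0.04204213)^2 = 6041.544
G_dBi = 10 * log10(6041.544) = 37.81 dBi

37.81 dBi


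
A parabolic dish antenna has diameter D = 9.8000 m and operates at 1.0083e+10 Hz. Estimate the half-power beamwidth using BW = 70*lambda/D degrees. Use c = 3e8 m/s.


lambda = c / f = 3.0000e+08 / 1.0083e+10 = 0.02975305 m
BW = 70 * 0.02975305 / 9.8000 = 0.2125 deg

0.2125 deg


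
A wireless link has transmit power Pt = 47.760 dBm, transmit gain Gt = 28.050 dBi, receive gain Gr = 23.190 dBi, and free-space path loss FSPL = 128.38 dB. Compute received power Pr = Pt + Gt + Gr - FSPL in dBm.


Pr = 47.760 + 28.050 + 23.190 - 128.38 = -29.38 dBm

-29.38 dBm


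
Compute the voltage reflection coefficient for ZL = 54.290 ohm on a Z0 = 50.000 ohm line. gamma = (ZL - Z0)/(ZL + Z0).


gamma = (54.290 - 50.000) / (54.290 + 50.000) = 0.04114

0.04114


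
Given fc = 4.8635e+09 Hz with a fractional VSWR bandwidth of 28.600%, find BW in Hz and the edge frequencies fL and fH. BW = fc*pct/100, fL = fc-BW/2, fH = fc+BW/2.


BW = 4.8635e+09 * 28.600/100 = 1.390961e+09 Hz
fL = 4.8635e+09 - 1.390961e+09/2 = 4.168e+09 Hz
fH = 4.8635e+09 + 1.390961e+09/2 = 5.559e+09 Hz

BW=1.391e+09 Hz, fL=4.168e+09 Hz, fH=5.559e+09 Hz


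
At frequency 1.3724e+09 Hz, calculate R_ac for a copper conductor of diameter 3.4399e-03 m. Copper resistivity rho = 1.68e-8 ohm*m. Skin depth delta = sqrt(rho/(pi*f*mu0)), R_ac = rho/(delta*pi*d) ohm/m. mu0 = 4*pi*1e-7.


delta = sqrt(1.68e-8 / (pi * 1.3724e+09 * 4*pi*1e-7)) = 1.760899e-06 m
R_ac = 1.68e-8 / (1.760899e-06 * pi * 3.4399e-03) = 0.8828 ohm/m

0.8828 ohm/m


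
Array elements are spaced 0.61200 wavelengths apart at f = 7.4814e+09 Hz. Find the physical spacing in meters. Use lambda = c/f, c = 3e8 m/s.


lambda = c / f = 3.0000e+08 / 7.4814e+09 = 0.04009945 m
d = 0.61200 * 0.04009945 = 0.02454 m

0.02454 m


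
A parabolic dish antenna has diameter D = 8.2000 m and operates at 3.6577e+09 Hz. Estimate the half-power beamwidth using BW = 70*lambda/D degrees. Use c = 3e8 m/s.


lambda = c / f = 3.0000e+08 / 3.6577e+09 = 0.08201875 m
BW = 70 * 0.08201875 / 8.2000 = 0.7002 deg

0.7002 deg


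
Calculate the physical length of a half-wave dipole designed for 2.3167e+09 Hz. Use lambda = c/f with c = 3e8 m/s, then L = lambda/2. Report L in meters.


lambda = c / f = 3.0000e+08 / 2.3167e+09 = 0.1294945 m
L = lambda / 2 = 0.1294945 / 2 = 0.06475 m

0.06475 m


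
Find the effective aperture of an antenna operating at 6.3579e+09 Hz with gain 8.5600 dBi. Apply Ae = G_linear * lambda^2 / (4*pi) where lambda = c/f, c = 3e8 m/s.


lambda = c / f = 3.0000e+08 / 6.3579e+09 = 0.04718539 m
G_linear = 10^(8.5600/10) = 7.177943
Ae = G_linear * lambda^2 / (4*pi) = 7.177943 * 0.04718539^2 / (4*pi) = 1.272e-03 m^2

1.272e-03 m^2


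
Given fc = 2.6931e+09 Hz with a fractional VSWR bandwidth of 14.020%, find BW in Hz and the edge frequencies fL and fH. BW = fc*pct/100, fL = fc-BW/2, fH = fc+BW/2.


BW = 2.6931e+09 * 14.020/100 = 3.775726e+08 Hz
fL = 2.6931e+09 - 3.775726e+08/2 = 2.504e+09 Hz
fH = 2.6931e+09 + 3.775726e+08/2 = 2.882e+09 Hz

BW=3.776e+08 Hz, fL=2.504e+09 Hz, fH=2.882e+09 Hz


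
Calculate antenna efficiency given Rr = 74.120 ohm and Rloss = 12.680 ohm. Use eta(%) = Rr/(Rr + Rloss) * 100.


eta = 74.120 / (74.120 + 12.680) * 100 = 85.39%

85.39%


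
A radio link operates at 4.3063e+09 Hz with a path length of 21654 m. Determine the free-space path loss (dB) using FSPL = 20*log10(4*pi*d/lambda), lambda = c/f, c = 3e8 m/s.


lambda = c / f = 3.0000e+08 / 4.3063e+09 = 0.06966537 m
FSPL = 20 * log10(4*pi*21654/0.06966537) = 131.8 dB

131.8 dB


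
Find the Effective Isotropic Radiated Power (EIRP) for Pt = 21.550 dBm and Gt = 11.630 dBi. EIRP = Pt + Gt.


EIRP = Pt + Gt = 21.550 + 11.630 = 33.18 dBm

33.18 dBm


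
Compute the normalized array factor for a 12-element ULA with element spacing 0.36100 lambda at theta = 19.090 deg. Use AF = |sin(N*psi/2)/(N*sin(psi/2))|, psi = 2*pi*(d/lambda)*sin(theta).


psi = 2*pi*0.36100*sin(19.090 deg) = 0.7418313 rad
AF = |sin(12*0.7418313/2) / (12*sin(0.7418313/2))| = 0.2221

0.2221


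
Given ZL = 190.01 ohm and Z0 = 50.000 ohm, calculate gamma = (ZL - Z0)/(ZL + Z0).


gamma = (190.01 - 50.000) / (190.01 + 50.000) = 0.5834

0.5834


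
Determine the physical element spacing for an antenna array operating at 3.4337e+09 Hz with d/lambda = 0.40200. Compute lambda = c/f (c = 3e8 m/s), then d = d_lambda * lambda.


lambda = c / f = 3.0000e+08 / 3.4337e+09 = 0.08736931 m
d = 0.40200 * 0.08736931 = 0.03512 m

0.03512 m


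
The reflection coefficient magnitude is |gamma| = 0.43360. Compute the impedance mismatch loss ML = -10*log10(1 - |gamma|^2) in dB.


ML = -10 * log10(1 - 0.43360^2) = -10 * log10(0.81199104) = 0.9045 dB

0.9045 dB


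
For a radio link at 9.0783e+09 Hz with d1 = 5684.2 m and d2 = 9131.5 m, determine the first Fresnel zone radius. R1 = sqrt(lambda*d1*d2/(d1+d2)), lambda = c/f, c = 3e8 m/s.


lambda = c / f = 3.0000e+08 / 9.0783e+09 = 0.03304583 m
R1 = sqrt(0.03304583 * 5684.2 * 9131.5 / (5684.2 + 9131.5)) = 10.76 m

10.76 m


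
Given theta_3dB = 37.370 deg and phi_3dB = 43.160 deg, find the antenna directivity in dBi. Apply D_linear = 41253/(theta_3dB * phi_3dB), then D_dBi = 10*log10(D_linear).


D_linear = 41253 / (37.370 * 43.160) = 25.57708
D_dBi = 10 * log10(25.57708) = 14.08 dBi

14.08 dBi


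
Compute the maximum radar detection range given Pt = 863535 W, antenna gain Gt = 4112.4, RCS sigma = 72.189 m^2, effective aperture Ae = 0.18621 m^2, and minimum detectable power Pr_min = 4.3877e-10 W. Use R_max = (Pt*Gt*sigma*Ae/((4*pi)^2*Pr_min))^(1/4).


R^4 = 863535*4112.4*72.189*0.18621 / ((4*pi)^2 * 4.3877e-10) = 6.889579e+17
R_max = 6.889579e+17^0.25 = 28810 m

28810 m


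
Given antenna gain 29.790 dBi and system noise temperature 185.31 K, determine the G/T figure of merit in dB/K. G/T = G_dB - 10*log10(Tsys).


G/T = 29.790 - 10*log10(185.31) = 29.790 - 22.67899 = 7.111 dB/K

7.111 dB/K


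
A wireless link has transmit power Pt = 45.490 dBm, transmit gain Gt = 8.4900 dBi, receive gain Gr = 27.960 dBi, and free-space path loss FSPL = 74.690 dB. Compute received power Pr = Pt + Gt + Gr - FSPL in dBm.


Pr = 45.490 + 8.4900 + 27.960 - 74.690 = 7.25 dBm

7.25 dBm


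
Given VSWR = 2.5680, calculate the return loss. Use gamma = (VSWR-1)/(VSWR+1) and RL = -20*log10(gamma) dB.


gamma = (2.5680 - 1) / (2.5680 + 1) = 0.4394619
RL = -20 * log10(0.4394619) = 7.142 dB

7.142 dB


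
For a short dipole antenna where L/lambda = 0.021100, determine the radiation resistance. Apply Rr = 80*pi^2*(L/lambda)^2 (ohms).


Rr = 80 * pi^2 * (0.021100)^2 = 80 * 9.869604 * 4.452100e-04 = 0.3515 ohm

0.3515 ohm


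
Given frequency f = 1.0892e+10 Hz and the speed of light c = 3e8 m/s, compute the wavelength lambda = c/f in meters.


lambda = c / f = 3.0000e+08 / 1.0892e+10 = 0.02754 m

0.02754 m


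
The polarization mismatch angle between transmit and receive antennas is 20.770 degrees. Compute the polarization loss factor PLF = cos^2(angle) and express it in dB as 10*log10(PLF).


PLF_linear = cos^2(20.770 deg) = 0.8742465
PLF_dB = 10 * log10(0.8742465) = -0.5837 dB

-0.5837 dB


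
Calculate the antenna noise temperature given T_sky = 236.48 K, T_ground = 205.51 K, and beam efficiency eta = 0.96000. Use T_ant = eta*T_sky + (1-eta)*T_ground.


T_ant = 0.96000 * 236.48 + (1 - 0.96000) * 205.51 = 235.2 K

235.2 K


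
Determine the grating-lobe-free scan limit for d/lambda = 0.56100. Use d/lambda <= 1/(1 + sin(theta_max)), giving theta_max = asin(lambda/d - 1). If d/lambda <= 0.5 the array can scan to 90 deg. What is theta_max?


lambda/d - 1 = 1/0.56100 - 1 = 0.7825312
theta_max = asin(0.7825312) = 51.49 deg

51.49 deg


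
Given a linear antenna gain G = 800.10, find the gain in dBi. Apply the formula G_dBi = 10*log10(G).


G_dBi = 10 * log10(800.10) = 29.03 dBi

29.03 dBi


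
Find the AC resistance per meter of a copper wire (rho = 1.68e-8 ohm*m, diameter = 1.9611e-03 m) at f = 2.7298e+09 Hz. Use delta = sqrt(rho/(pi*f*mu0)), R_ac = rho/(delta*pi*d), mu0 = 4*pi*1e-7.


delta = sqrt(1.68e-8 / (pi * 2.7298e+09 * 4*pi*1e-7)) = 1.248560e-06 m
R_ac = 1.68e-8 / (1.248560e-06 * pi * 1.9611e-03) = 2.184 ohm/m

2.184 ohm/m


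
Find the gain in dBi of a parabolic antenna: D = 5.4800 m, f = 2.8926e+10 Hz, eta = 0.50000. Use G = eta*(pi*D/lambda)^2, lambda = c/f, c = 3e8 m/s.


lambda = c / f = 3.0000e+08 / 2.8926e+10 = 0.01037129 m
G_linear = 0.50000 * (pi * 5.4800 / 0.01037129)^2 = 1.377734e+06
G_dBi = 10 * log10(1.377734e+06) = 61.39 dBi

61.39 dBi


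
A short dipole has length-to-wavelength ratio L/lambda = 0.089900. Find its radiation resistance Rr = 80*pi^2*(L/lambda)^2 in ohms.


Rr = 80 * pi^2 * (0.089900)^2 = 80 * 9.869604 * 8.082010e-03 = 6.381 ohm

6.381 ohm


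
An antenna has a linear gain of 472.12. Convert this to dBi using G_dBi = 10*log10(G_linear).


G_dBi = 10 * log10(472.12) = 26.74 dBi

26.74 dBi


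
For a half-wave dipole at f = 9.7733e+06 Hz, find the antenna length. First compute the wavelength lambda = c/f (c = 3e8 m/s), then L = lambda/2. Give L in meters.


lambda = c / f = 3.0000e+08 / 9.7733e+06 = 30.69588 m
L = lambda / 2 = 30.69588 / 2 = 15.35 m

15.35 m


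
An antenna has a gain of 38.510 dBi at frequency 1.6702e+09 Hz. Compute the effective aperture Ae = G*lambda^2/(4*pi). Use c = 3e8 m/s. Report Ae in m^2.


lambda = c / f = 3.0000e+08 / 1.6702e+09 = 0.1796192 m
G_linear = 10^(38.510/10) = 7095.778
Ae = G_linear * lambda^2 / (4*pi) = 7095.778 * 0.1796192^2 / (4*pi) = 18.22 m^2

18.22 m^2


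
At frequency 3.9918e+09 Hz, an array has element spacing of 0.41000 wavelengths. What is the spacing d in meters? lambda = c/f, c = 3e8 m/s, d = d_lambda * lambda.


lambda = c / f = 3.0000e+08 / 3.9918e+09 = 0.07515407 m
d = 0.41000 * 0.07515407 = 0.03081 m

0.03081 m


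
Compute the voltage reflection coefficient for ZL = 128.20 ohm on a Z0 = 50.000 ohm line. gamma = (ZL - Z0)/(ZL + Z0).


gamma = (128.20 - 50.000) / (128.20 + 50.000) = 0.4388

0.4388


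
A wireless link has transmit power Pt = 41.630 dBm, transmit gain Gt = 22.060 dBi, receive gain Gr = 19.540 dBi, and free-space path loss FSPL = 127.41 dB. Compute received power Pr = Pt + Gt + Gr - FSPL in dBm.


Pr = 41.630 + 22.060 + 19.540 - 127.41 = -44.18 dBm

-44.18 dBm


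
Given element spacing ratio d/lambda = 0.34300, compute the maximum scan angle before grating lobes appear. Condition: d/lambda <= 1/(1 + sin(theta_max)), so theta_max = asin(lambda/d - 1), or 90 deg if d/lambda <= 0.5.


lambda/d - 1 = 1/0.34300 - 1 = 1.915452 >= 1
d/lambda <= 0.5, so the array can scan to endfire without grating lobes: theta_max = 90 deg

90 deg


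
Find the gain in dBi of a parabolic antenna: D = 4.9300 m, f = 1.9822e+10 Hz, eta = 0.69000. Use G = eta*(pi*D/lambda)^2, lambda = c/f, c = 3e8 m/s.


lambda = c / f = 3.0000e+08 / 1.9822e+10 = 0.01513470 m
G_linear = 0.69000 * (pi * 4.9300 / 0.01513470)^2 = 722595.1
G_dBi = 10 * log10(722595.1) = 58.59 dBi

58.59 dBi


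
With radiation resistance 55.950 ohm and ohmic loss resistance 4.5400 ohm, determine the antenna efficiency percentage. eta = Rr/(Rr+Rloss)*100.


eta = 55.950 / (55.950 + 4.5400) * 100 = 92.49%

92.49%


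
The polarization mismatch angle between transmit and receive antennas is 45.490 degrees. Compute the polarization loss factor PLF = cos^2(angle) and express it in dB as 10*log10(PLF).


PLF_linear = cos^2(45.490 deg) = 0.4914483
PLF_dB = 10 * log10(0.4914483) = -3.085 dB

-3.085 dB


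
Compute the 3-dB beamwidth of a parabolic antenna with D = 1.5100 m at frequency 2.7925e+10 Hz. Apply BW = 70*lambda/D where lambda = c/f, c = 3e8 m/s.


lambda = c / f = 3.0000e+08 / 2.7925e+10 = 0.01074306 m
BW = 70 * 0.01074306 / 1.5100 = 0.4980 deg

0.4980 deg


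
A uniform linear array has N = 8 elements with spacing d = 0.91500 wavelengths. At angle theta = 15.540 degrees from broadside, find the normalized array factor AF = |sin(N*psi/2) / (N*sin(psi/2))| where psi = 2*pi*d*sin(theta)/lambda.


psi = 2*pi*0.91500*sin(15.540 deg) = 1.540251 rad
AF = |sin(8*1.540251/2) / (8*sin(1.540251/2))| = 0.02188

0.02188


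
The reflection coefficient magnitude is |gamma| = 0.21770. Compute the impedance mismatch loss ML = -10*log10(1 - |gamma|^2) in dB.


ML = -10 * log10(1 - 0.21770^2) = -10 * log10(0.95260671) = 0.2109 dB

0.2109 dB


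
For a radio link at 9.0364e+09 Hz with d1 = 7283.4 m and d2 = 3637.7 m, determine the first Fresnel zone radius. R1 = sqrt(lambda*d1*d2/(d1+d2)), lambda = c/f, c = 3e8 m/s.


lambda = c / f = 3.0000e+08 / 9.0364e+09 = 0.03319906 m
R1 = sqrt(0.03319906 * 7283.4 * 3637.7 / (7283.4 + 3637.7)) = 8.974 m

8.974 m


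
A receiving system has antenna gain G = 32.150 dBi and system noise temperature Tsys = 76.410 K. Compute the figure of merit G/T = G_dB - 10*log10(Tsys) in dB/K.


G/T = 32.150 - 10*log10(76.410) = 32.150 - 18.83150 = 13.32 dB/K

13.32 dB/K


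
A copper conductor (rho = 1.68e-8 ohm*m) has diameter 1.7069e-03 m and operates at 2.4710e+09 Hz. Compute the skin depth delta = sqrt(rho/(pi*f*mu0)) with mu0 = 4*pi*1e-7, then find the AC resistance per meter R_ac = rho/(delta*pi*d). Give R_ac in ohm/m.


delta = sqrt(1.68e-8 / (pi * 2.4710e+09 * 4*pi*1e-7)) = 1.312316e-06 m
R_ac = 1.68e-8 / (1.312316e-06 * pi * 1.7069e-03) = 2.387 ohm/m

2.387 ohm/m


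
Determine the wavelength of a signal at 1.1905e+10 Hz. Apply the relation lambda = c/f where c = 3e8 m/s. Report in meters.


lambda = c / f = 3.0000e+08 / 1.1905e+10 = 0.02520 m

0.02520 m


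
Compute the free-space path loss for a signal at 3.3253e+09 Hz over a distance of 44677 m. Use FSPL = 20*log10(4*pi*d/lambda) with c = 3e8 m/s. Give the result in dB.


lambda = c / f = 3.0000e+08 / 3.3253e+09 = 0.09021742 m
FSPL = 20 * log10(4*pi*44677/0.09021742) = 135.9 dB

135.9 dB


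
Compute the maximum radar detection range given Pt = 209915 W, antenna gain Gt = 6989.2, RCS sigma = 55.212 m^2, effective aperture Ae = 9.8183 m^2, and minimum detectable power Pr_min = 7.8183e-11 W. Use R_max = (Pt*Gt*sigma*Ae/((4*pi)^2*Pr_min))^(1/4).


R^4 = 209915*6989.2*55.212*9.8183 / ((4*pi)^2 * 7.8183e-11) = 6.441821e+19
R_max = 6.441821e+19^0.25 = 89588 m

89588 m


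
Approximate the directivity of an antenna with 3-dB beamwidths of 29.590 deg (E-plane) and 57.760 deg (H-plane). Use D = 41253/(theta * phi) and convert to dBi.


D_linear = 41253 / (29.590 * 57.760) = 24.13701
D_dBi = 10 * log10(24.13701) = 13.83 dBi

13.83 dBi


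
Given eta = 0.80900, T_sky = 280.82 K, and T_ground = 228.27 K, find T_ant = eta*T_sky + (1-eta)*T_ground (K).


T_ant = 0.80900 * 280.82 + (1 - 0.80900) * 228.27 = 270.8 K

270.8 K


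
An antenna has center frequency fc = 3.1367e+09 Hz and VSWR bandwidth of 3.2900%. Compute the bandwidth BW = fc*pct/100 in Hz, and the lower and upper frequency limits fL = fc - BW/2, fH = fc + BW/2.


BW = 3.1367e+09 * 3.2900/100 = 1.031974e+08 Hz
fL = 3.1367e+09 - 1.031974e+08/2 = 3.085e+09 Hz
fH = 3.1367e+09 + 1.031974e+08/2 = 3.188e+09 Hz

BW=1.032e+08 Hz, fL=3.085e+09 Hz, fH=3.188e+09 Hz


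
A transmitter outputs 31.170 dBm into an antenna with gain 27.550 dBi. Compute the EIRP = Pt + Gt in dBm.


EIRP = Pt + Gt = 31.170 + 27.550 = 58.72 dBm

58.72 dBm


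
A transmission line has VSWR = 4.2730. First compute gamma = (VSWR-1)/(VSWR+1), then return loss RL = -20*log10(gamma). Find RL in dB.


gamma = (4.2730 - 1) / (4.2730 + 1) = 0.6207093
RL = -20 * log10(0.6207093) = 4.142 dB

4.142 dB


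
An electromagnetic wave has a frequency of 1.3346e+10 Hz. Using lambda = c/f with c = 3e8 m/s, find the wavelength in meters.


lambda = c / f = 3.0000e+08 / 1.3346e+10 = 0.02248 m

0.02248 m


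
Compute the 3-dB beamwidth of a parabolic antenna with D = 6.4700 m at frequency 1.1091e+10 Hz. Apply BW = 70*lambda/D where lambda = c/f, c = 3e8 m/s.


lambda = c / f = 3.0000e+08 / 1.1091e+10 = 0.02704896 m
BW = 70 * 0.02704896 / 6.4700 = 0.2926 deg

0.2926 deg


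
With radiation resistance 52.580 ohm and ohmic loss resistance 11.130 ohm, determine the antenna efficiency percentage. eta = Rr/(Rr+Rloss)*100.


eta = 52.580 / (52.580 + 11.130) * 100 = 82.53%

82.53%


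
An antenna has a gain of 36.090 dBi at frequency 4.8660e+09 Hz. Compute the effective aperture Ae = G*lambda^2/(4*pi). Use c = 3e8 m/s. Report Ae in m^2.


lambda = c / f = 3.0000e+08 / 4.8660e+09 = 0.06165228 m
G_linear = 10^(36.090/10) = 4064.433
Ae = G_linear * lambda^2 / (4*pi) = 4064.433 * 0.06165228^2 / (4*pi) = 1.229 m^2

1.229 m^2


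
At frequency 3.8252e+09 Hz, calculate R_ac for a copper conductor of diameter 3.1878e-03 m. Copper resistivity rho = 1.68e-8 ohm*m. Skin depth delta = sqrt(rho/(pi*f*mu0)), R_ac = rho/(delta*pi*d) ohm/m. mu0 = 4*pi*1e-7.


delta = sqrt(1.68e-8 / (pi * 3.8252e+09 * 4*pi*1e-7)) = 1.054746e-06 m
R_ac = 1.68e-8 / (1.054746e-06 * pi * 3.1878e-03) = 1.590 ohm/m

1.590 ohm/m


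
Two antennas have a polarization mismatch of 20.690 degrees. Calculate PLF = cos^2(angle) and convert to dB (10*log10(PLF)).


PLF_linear = cos^2(20.690 deg) = 0.8751709
PLF_dB = 10 * log10(0.8751709) = -0.5791 dB

-0.5791 dB


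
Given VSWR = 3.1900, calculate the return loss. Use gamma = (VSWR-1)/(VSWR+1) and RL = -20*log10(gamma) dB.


gamma = (3.1900 - 1) / (3.1900 + 1) = 0.5226730
RL = -20 * log10(0.5226730) = 5.635 dB

5.635 dB


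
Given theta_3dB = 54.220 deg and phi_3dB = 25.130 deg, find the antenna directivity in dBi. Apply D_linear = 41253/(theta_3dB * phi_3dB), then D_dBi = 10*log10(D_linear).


D_linear = 41253 / (54.220 * 25.130) = 30.27635
D_dBi = 10 * log10(30.27635) = 14.81 dBi

14.81 dBi


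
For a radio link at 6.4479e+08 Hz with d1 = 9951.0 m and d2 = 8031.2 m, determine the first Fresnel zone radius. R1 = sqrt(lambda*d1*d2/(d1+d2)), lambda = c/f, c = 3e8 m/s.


lambda = c / f = 3.0000e+08 / 6.4479e+08 = 0.4652678 m
R1 = sqrt(0.4652678 * 9951.0 * 8031.2 / (9951.0 + 8031.2)) = 45.47 m

45.47 m


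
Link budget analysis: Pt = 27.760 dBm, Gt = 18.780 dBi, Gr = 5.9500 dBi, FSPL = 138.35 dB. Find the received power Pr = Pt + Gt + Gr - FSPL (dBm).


Pr = 27.760 + 18.780 + 5.9500 - 138.35 = -85.86 dBm

-85.86 dBm


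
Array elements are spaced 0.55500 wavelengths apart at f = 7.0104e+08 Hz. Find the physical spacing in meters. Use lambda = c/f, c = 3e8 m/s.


lambda = c / f = 3.0000e+08 / 7.0104e+08 = 0.4279356 m
d = 0.55500 * 0.4279356 = 0.2375 m

0.2375 m


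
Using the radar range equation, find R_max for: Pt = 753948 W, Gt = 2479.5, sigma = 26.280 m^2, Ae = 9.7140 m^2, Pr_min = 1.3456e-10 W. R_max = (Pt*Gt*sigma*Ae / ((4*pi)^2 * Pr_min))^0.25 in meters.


R^4 = 753948*2479.5*26.280*9.7140 / ((4*pi)^2 * 1.3456e-10) = 2.245915e+19
R_max = 2.245915e+19^0.25 = 68841 m

68841 m


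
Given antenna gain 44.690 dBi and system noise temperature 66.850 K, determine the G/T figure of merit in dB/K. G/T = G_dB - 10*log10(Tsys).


G/T = 44.690 - 10*log10(66.850) = 44.690 - 18.25101 = 26.44 dB/K

26.44 dB/K


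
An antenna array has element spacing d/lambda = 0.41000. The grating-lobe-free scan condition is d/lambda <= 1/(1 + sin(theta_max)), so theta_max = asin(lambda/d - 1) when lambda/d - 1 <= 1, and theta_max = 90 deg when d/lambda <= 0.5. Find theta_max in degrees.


lambda/d - 1 = 1/0.41000 - 1 = 1.439024 >= 1
d/lambda <= 0.5, so the array can scan to endfire without grating lobes: theta_max = 90 deg

90 deg


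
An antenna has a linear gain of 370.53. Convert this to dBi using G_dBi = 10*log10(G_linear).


G_dBi = 10 * log10(370.53) = 25.69 dBi

25.69 dBi


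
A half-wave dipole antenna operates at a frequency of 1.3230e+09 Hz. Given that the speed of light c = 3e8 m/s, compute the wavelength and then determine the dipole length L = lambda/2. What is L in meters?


lambda = c / f = 3.0000e+08 / 1.3230e+09 = 0.2267574 m
L = lambda / 2 = 0.2267574 / 2 = 0.1134 m

0.1134 m


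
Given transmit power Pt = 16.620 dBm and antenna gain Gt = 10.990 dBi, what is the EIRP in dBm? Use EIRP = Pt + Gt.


EIRP = Pt + Gt = 16.620 + 10.990 = 27.61 dBm

27.61 dBm


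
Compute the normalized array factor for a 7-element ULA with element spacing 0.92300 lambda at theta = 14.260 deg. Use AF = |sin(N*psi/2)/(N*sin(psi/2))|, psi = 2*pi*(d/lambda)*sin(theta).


psi = 2*pi*0.92300*sin(14.260 deg) = 1.428518 rad
AF = |sin(7*1.428518/2) / (7*sin(1.428518/2))| = 0.2091

0.2091


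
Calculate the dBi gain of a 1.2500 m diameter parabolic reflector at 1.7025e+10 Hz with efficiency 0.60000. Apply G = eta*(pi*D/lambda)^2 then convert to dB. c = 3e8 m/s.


lambda = c / f = 3.0000e+08 / 1.7025e+10 = 0.01762115 m
G_linear = 0.60000 * (pi * 1.2500 / 0.01762115)^2 = 29799.06
G_dBi = 10 * log10(29799.06) = 44.74 dBi

44.74 dBi


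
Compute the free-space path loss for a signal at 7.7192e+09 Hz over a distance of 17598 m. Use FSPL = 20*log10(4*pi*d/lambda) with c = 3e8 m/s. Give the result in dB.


lambda = c / f = 3.0000e+08 / 7.7192e+09 = 0.03886413 m
FSPL = 20 * log10(4*pi*17598/0.03886413) = 135.1 dB

135.1 dB


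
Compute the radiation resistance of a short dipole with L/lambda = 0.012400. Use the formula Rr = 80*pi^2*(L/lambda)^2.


Rr = 80 * pi^2 * (0.012400)^2 = 80 * 9.869604 * 1.537600e-04 = 0.1214 ohm

0.1214 ohm


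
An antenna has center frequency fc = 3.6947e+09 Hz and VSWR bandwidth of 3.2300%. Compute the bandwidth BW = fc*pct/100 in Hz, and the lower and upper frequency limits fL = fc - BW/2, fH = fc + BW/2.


BW = 3.6947e+09 * 3.2300/100 = 1.193388e+08 Hz
fL = 3.6947e+09 - 1.193388e+08/2 = 3.635e+09 Hz
fH = 3.6947e+09 + 1.193388e+08/2 = 3.754e+09 Hz

BW=1.193e+08 Hz, fL=3.635e+09 Hz, fH=3.754e+09 Hz


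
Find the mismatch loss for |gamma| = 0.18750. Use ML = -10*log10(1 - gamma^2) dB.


ML = -10 * log10(1 - 0.18750^2) = -10 * log10(0.96484375) = 0.1554 dB

0.1554 dB


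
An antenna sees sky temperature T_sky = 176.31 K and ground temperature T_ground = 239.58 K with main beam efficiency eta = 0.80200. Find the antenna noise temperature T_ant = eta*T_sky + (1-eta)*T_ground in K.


T_ant = 0.80200 * 176.31 + (1 - 0.80200) * 239.58 = 188.8 K

188.8 K


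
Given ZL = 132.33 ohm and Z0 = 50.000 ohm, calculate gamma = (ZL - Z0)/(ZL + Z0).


gamma = (132.33 - 50.000) / (132.33 + 50.000) = 0.4515

0.4515


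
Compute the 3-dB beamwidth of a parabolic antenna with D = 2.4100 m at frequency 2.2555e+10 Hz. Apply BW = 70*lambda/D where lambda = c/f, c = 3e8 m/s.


lambda = c / f = 3.0000e+08 / 2.2555e+10 = 0.01330082 m
BW = 70 * 0.01330082 / 2.4100 = 0.3863 deg

0.3863 deg


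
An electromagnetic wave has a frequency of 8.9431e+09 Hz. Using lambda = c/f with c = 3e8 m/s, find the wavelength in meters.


lambda = c / f = 3.0000e+08 / 8.9431e+09 = 0.03355 m

0.03355 m


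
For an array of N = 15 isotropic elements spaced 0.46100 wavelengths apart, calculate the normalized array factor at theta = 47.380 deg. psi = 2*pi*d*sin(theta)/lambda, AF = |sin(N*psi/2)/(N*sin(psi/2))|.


psi = 2*pi*0.46100*sin(47.380 deg) = 2.131456 rad
AF = |sin(15*2.131456/2) / (15*sin(2.131456/2))| = 0.02090

0.02090


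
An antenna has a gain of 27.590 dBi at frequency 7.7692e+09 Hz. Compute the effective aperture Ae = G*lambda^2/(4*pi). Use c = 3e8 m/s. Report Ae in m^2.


lambda = c / f = 3.0000e+08 / 7.7692e+09 = 0.03861401 m
G_linear = 10^(27.590/10) = 574.1165
Ae = G_linear * lambda^2 / (4*pi) = 574.1165 * 0.03861401^2 / (4*pi) = 0.06812 m^2

0.06812 m^2


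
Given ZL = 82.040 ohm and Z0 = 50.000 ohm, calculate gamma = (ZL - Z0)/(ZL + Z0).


gamma = (82.040 - 50.000) / (82.040 + 50.000) = 0.2427

0.2427


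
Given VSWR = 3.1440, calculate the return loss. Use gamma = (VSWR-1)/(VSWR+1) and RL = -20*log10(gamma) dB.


gamma = (3.1440 - 1) / (3.1440 + 1) = 0.5173745
RL = -20 * log10(0.5173745) = 5.724 dB

5.724 dB


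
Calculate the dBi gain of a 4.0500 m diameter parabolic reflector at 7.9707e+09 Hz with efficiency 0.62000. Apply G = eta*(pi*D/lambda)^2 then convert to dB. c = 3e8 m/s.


lambda = c / f = 3.0000e+08 / 7.9707e+09 = 0.03763785 m
G_linear = 0.62000 * (pi * 4.0500 / 0.03763785)^2 = 70851.96
G_dBi = 10 * log10(70851.96) = 48.50 dBi

48.50 dBi


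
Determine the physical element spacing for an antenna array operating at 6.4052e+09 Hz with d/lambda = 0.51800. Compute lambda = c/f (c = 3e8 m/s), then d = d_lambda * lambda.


lambda = c / f = 3.0000e+08 / 6.4052e+09 = 0.04683694 m
d = 0.51800 * 0.04683694 = 0.02426 m

0.02426 m


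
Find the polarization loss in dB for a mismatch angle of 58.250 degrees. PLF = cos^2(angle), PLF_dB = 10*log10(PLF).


PLF_linear = cos^2(58.250 deg) = 0.2769011
PLF_dB = 10 * log10(0.2769011) = -5.577 dB

-5.577 dB


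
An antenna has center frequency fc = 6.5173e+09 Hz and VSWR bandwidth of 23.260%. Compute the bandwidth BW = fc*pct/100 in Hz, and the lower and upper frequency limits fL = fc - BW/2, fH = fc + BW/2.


BW = 6.5173e+09 * 23.260/100 = 1.515924e+09 Hz
fL = 6.5173e+09 - 1.515924e+09/2 = 5.759e+09 Hz
fH = 6.5173e+09 + 1.515924e+09/2 = 7.275e+09 Hz

BW=1.516e+09 Hz, fL=5.759e+09 Hz, fH=7.275e+09 Hz


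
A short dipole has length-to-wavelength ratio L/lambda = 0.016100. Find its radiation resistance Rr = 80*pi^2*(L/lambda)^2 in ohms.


Rr = 80 * pi^2 * (0.016100)^2 = 80 * 9.869604 * 2.592100e-04 = 0.2047 ohm

0.2047 ohm


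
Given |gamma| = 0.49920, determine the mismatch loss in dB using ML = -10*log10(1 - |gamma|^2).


ML = -10 * log10(1 - 0.49920^2) = -10 * log10(0.75079936) = 1.245 dB

1.245 dB


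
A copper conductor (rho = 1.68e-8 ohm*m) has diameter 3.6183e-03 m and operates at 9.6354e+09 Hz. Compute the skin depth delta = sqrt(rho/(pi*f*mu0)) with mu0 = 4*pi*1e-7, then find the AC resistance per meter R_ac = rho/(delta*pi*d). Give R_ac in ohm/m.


delta = sqrt(1.68e-8 / (pi * 9.6354e+09 * 4*pi*1e-7)) = 6.645687e-07 m
R_ac = 1.68e-8 / (6.645687e-07 * pi * 3.6183e-03) = 2.224 ohm/m

2.224 ohm/m


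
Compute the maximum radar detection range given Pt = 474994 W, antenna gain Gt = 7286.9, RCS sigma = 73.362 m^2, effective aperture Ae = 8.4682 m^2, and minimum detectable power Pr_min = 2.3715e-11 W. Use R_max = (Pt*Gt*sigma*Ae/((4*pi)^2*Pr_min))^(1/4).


R^4 = 474994*7286.9*73.362*8.4682 / ((4*pi)^2 * 2.3715e-11) = 5.741830e+20
R_max = 5.741830e+20^0.25 = 154797 m

154797 m


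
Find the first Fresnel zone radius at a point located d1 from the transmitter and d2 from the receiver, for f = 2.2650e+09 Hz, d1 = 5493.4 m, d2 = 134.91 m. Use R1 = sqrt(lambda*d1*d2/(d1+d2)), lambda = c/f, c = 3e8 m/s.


lambda = c / f = 3.0000e+08 / 2.2650e+09 = 0.1324503 m
R1 = sqrt(0.1324503 * 5493.4 * 134.91 / (5493.4 + 134.91)) = 4.176 m

4.176 m


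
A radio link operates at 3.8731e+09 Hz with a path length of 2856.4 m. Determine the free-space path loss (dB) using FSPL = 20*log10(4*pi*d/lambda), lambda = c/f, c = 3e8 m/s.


lambda = c / f = 3.0000e+08 / 3.8731e+09 = 0.07745733 m
FSPL = 20 * log10(4*pi*2856.4/0.07745733) = 113.3 dB

113.3 dB


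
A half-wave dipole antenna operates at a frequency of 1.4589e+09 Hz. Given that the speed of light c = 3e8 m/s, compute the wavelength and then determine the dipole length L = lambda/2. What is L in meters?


lambda = c / f = 3.0000e+08 / 1.4589e+09 = 0.2056344 m
L = lambda / 2 = 0.2056344 / 2 = 0.1028 m

0.1028 m


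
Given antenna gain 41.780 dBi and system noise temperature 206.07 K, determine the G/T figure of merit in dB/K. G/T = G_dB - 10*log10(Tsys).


G/T = 41.780 - 10*log10(206.07) = 41.780 - 23.14015 = 18.64 dB/K

18.64 dB/K


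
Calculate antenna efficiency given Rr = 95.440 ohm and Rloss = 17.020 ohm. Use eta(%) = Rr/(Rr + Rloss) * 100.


eta = 95.440 / (95.440 + 17.020) * 100 = 84.87%

84.87%


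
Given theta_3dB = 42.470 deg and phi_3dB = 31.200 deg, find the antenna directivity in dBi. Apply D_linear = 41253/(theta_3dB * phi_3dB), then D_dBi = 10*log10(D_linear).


D_linear = 41253 / (42.470 * 31.200) = 31.13284
D_dBi = 10 * log10(31.13284) = 14.93 dBi

14.93 dBi


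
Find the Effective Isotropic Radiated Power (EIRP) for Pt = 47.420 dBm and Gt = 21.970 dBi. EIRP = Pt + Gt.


EIRP = Pt + Gt = 47.420 + 21.970 = 69.39 dBm

69.39 dBm


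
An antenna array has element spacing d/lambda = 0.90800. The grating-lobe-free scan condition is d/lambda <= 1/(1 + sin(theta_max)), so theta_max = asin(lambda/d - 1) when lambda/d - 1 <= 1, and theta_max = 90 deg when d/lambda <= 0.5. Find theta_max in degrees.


lambda/d - 1 = 1/0.90800 - 1 = 0.1013216
theta_max = asin(0.1013216) = 5.815 deg

5.815 deg


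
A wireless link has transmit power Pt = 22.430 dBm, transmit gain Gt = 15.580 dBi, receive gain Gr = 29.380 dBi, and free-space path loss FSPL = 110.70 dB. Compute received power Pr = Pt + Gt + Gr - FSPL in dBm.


Pr = 22.430 + 15.580 + 29.380 - 110.70 = -43.31 dBm

-43.31 dBm


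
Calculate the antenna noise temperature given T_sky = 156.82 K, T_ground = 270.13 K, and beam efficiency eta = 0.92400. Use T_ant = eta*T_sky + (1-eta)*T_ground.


T_ant = 0.92400 * 156.82 + (1 - 0.92400) * 270.13 = 165.4 K

165.4 K


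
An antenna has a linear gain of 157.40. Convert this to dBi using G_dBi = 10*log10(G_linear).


G_dBi = 10 * log10(157.40) = 21.97 dBi

21.97 dBi


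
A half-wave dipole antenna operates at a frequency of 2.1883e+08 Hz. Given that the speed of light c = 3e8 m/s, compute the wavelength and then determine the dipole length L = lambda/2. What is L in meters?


lambda = c / f = 3.0000e+08 / 2.1883e+08 = 1.370927 m
L = lambda / 2 = 1.370927 / 2 = 0.6855 m

0.6855 m


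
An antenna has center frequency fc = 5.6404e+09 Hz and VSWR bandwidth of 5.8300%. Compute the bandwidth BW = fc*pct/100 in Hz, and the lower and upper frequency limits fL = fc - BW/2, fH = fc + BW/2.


BW = 5.6404e+09 * 5.8300/100 = 3.288353e+08 Hz
fL = 5.6404e+09 - 3.288353e+08/2 = 5.476e+09 Hz
fH = 5.6404e+09 + 3.288353e+08/2 = 5.805e+09 Hz

BW=3.288e+08 Hz, fL=5.476e+09 Hz, fH=5.805e+09 Hz


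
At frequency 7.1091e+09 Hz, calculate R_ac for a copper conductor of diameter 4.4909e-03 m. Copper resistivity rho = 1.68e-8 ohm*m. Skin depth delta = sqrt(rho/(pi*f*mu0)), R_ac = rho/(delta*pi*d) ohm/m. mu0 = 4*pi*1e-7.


delta = sqrt(1.68e-8 / (pi * 7.1091e+09 * 4*pi*1e-7)) = 7.736909e-07 m
R_ac = 1.68e-8 / (7.736909e-07 * pi * 4.4909e-03) = 1.539 ohm/m

1.539 ohm/m


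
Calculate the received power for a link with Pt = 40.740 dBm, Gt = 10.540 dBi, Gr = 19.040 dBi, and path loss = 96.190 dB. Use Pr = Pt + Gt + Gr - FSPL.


Pr = 40.740 + 10.540 + 19.040 - 96.190 = -25.87 dBm

-25.87 dBm


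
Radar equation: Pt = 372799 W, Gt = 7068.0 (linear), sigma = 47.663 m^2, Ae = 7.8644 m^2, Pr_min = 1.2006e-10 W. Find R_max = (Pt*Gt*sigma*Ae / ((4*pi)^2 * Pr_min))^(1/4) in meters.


R^4 = 372799*7068.0*47.663*7.8644 / ((4*pi)^2 * 1.2006e-10) = 5.209550e+19
R_max = 5.209550e+19^0.25 = 84957 m

84957 m


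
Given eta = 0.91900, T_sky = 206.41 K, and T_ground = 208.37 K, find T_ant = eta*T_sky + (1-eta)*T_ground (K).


T_ant = 0.91900 * 206.41 + (1 - 0.91900) * 208.37 = 206.6 K

206.6 K


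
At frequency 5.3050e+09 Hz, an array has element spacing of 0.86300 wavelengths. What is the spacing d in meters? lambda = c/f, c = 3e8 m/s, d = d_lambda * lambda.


lambda = c / f = 3.0000e+08 / 5.3050e+09 = 0.05655042 m
d = 0.86300 * 0.05655042 = 0.04880 m

0.04880 m


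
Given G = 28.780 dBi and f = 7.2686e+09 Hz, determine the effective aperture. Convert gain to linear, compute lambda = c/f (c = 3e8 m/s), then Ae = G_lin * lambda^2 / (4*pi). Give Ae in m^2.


lambda = c / f = 3.0000e+08 / 7.2686e+09 = 0.04127342 m
G_linear = 10^(28.780/10) = 755.0922
Ae = G_linear * lambda^2 / (4*pi) = 755.0922 * 0.04127342^2 / (4*pi) = 0.1024 m^2

0.1024 m^2


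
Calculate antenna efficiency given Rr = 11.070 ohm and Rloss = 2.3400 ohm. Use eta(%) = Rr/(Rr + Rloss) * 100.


eta = 11.070 / (11.070 + 2.3400) * 100 = 82.55%

82.55%


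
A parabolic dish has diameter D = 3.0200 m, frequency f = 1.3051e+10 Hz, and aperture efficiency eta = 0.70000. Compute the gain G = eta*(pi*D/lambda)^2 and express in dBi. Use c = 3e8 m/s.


lambda = c / f = 3.0000e+08 / 1.3051e+10 = 0.02298674 m
G_linear = 0.70000 * (pi * 3.0200 / 0.02298674)^2 = 119249.6
G_dBi = 10 * log10(119249.6) = 50.76 dBi

50.76 dBi


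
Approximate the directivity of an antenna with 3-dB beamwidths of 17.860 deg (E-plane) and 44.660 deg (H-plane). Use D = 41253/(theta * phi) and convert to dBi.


D_linear = 41253 / (17.860 * 44.660) = 51.71962
D_dBi = 10 * log10(51.71962) = 17.14 dBi

17.14 dBi


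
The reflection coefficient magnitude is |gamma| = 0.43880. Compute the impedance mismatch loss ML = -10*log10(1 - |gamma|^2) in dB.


ML = -10 * log10(1 - 0.43880^2) = -10 * log10(0.80745456) = 0.9288 dB

0.9288 dB


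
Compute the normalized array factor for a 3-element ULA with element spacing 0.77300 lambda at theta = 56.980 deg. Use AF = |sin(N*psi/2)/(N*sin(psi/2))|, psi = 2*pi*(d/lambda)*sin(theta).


psi = 2*pi*0.77300*sin(56.980 deg) = 4.072417 rad
AF = |sin(3*4.072417/2) / (3*sin(4.072417/2))| = 0.06478

0.06478


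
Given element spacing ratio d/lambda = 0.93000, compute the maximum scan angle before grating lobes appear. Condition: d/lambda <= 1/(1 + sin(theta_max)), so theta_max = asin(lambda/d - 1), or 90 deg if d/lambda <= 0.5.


lambda/d - 1 = 1/0.93000 - 1 = 0.07526882
theta_max = asin(0.07526882) = 4.317 deg

4.317 deg
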